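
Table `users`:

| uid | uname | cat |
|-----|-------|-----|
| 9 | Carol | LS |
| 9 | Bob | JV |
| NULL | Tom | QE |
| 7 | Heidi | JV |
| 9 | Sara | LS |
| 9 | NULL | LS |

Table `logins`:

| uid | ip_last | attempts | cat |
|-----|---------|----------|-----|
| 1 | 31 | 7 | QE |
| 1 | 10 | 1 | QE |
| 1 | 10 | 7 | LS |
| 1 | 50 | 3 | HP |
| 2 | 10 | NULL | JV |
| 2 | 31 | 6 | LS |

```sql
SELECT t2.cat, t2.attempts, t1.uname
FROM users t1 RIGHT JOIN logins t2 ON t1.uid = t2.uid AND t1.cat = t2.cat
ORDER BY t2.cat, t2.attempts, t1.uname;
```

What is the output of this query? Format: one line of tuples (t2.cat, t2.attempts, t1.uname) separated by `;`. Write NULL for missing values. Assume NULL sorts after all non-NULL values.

(HP, 3, NULL); (JV, NULL, NULL); (LS, 6, NULL); (LS, 7, NULL); (QE, 1, NULL); (QE, 7, NULL)

RIGHT JOIN keeps every row from `logins`; unmatched rows get NULL for `users`'s columns.
Matching on t1.uid = t2.uid AND t1.cat = t2.cat. A NULL in a compared column never satisfies the condition.
- uid=9, cat=LS: no matching t2 row.
- uid=9, cat=JV: no matching t2 row.
- uid=NULL, cat=QE: no matching t2 row.
- uid=7, cat=JV: no matching t2 row.
- uid=9, cat=LS: no matching t2 row.
- uid=9, cat=LS: no matching t2 row.
- 6 t2 row(s) had no t1 match → kept, t1 columns NULL.
After projecting and ordering:
t2.cat | t2.attempts | t1.uname
HP | 3 | NULL
JV | NULL | NULL
LS | 6 | NULL
LS | 7 | NULL
QE | 1 | NULL
QE | 7 | NULL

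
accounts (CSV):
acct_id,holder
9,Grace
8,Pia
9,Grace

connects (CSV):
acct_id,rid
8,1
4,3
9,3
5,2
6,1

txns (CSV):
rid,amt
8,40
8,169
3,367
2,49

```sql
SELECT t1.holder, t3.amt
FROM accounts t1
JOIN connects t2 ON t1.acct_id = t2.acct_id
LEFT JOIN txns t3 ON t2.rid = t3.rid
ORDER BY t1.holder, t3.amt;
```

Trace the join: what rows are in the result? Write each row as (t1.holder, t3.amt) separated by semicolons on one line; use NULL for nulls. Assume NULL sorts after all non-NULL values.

Step 1 — t1 INNER JOIN t2 on acct_id → 3 row(s).
Then LEFT JOIN `txns t3` on rid: each of those 3 rows is kept; rows whose t2.rid has no match in t3 get NULL for t3's columns.

(Grace, 367); (Grace, 367); (Pia, NULL)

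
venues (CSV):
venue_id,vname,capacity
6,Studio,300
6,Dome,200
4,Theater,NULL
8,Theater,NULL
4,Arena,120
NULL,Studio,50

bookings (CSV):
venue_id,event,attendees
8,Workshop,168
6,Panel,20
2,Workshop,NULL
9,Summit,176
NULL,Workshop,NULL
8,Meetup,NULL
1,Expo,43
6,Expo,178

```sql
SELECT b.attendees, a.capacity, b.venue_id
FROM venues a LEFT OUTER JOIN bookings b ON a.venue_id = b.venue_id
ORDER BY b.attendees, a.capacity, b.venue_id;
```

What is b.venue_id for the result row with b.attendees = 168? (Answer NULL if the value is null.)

8

LEFT JOIN keeps every row from `venues`; unmatched rows get NULL for `bookings`'s columns.
Matching on a.venue_id = b.venue_id. A NULL in a compared column never satisfies the condition.
- venue_id=6: 2 matching b row(s), so 2 row(s) emitted.
- venue_id=6: 2 matching b row(s), so 2 row(s) emitted.
- venue_id=4: no b row matches, row kept with b columns NULL.
- venue_id=8: 2 matching b row(s), so 2 row(s) emitted.
- venue_id=4: no b row matches, row kept with b columns NULL.
- venue_id=NULL: no b row matches, row kept with b columns NULL.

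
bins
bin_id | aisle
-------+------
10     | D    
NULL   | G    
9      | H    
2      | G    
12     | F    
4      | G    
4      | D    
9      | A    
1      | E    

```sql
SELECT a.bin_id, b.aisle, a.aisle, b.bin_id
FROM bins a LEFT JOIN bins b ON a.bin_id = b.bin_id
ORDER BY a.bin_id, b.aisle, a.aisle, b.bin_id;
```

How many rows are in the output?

13

LEFT JOIN keeps every row from `bins a`; unmatched rows get NULL for `bins b`'s columns.
Matching on a.bin_id = b.bin_id. A NULL in a compared column never satisfies the condition.
- a (bin_id=10) pairs with 1 row(s) of b.
- a (bin_id=NULL) has no partner → padded with NULL.
- a (bin_id=9) pairs with 2 row(s) of b.
- a (bin_id=2) pairs with 1 row(s) of b.
- a (bin_id=12) pairs with 1 row(s) of b.
- a (bin_id=4) pairs with 2 row(s) of b.
- a (bin_id=4) pairs with 2 row(s) of b.
- a (bin_id=9) pairs with 2 row(s) of b.
- a (bin_id=1) pairs with 1 row(s) of b.
Total: 12 matched + 1 padded = 13 rows.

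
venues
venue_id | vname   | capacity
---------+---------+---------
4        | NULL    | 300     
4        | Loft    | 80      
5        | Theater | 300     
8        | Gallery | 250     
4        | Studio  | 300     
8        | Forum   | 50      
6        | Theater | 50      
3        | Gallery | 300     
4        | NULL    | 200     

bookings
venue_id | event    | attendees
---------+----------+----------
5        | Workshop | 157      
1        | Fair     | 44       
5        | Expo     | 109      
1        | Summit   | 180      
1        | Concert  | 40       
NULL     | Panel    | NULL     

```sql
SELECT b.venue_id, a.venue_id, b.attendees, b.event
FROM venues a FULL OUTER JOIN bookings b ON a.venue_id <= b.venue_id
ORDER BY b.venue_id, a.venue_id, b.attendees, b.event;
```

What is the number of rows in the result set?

19

FULL OUTER JOIN keeps every row from both sides; unmatched rows get NULL for the other side's columns.
Matching on a.venue_id <= b.venue_id. A NULL in a compared column never satisfies the condition.
Matched pairs: 12; unmatched a rows kept: 3; unmatched b rows kept: 4.
Total: 12 matched + 7 padded = 19 rows.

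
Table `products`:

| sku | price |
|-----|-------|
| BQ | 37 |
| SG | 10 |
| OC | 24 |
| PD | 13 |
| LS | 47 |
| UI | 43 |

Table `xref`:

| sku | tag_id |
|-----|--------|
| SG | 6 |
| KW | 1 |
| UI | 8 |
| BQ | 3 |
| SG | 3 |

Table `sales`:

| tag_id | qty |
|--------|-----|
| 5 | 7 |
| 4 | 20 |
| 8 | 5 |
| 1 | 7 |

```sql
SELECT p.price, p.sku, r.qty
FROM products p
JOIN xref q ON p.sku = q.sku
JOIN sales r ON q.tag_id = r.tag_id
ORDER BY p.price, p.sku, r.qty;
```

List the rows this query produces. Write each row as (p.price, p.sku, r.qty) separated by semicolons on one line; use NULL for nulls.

Evaluate left to right. First `products p INNER JOIN xref q` on sku: 4 row(s).
Then INNER JOIN `sales r` on tag_id: keep only rows whose q.tag_id appears in r.

(43, UI, 5)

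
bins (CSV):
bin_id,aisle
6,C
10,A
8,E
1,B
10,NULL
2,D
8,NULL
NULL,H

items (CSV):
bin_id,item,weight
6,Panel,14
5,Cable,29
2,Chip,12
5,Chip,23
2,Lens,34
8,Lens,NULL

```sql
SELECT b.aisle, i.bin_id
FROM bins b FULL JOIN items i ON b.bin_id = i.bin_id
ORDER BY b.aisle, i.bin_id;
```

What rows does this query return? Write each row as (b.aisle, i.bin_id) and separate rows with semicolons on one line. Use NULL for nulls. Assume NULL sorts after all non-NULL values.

(A, NULL); (B, NULL); (C, 6); (D, 2); (D, 2); (E, 8); (H, NULL); (NULL, 5); (NULL, 5); (NULL, 8); (NULL, NULL)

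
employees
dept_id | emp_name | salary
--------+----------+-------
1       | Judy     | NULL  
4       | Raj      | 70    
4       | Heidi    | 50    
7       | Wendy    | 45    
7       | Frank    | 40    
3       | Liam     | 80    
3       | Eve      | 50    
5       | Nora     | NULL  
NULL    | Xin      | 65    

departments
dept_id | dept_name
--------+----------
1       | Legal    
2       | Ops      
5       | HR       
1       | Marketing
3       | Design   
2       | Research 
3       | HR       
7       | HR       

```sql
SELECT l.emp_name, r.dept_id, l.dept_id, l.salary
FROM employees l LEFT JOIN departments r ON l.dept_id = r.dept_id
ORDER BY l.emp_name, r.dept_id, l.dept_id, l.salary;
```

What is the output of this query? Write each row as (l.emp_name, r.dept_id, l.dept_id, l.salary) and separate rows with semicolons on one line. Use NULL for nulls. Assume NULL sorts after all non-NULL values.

(Eve, 3, 3, 50); (Eve, 3, 3, 50); (Frank, 7, 7, 40); (Heidi, NULL, 4, 50); (Judy, 1, 1, NULL); (Judy, 1, 1, NULL); (Liam, 3, 3, 80); (Liam, 3, 3, 80); (Nora, 5, 5, NULL); (Raj, NULL, 4, 70); (Wendy, 7, 7, 45); (Xin, NULL, NULL, 65)

LEFT JOIN keeps every row from `employees`; unmatched rows get NULL for `departments`'s columns.
Matching on l.dept_id = r.dept_id. A NULL in a compared column never satisfies the condition.
- dept_id=1: 2 matching r row(s), so 2 row(s) emitted.
- dept_id=4: no r row matches, row kept with r columns NULL.
- dept_id=4: no r row matches, row kept with r columns NULL.
- dept_id=7: 1 matching r row(s), so 1 row(s) emitted.
- dept_id=7: 1 matching r row(s), so 1 row(s) emitted.
- dept_id=3: 2 matching r row(s), so 2 row(s) emitted.
- dept_id=3: 2 matching r row(s), so 2 row(s) emitted.
- dept_id=5: 1 matching r row(s), so 1 row(s) emitted.
- dept_id=NULL: no r row matches, row kept with r columns NULL.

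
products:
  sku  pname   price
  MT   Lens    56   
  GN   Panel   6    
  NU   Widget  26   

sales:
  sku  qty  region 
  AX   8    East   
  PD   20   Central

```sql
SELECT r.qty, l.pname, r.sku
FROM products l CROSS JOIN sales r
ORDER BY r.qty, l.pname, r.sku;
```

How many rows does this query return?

6

CROSS JOIN pairs every row of `products` with every row of `sales`: 3 × 2 = 6 rows.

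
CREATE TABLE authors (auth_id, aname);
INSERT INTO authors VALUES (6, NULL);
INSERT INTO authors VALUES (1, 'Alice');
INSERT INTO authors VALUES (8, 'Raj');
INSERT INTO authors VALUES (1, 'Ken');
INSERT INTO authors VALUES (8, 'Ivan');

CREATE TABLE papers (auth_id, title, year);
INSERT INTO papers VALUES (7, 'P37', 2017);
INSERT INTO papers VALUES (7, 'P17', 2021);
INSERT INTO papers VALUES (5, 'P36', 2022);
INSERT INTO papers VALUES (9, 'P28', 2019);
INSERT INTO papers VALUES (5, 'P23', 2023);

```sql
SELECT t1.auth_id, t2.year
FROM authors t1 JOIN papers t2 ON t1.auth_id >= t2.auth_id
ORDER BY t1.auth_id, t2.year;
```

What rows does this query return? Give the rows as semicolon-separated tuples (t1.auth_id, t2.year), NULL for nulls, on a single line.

(6, 2022); (6, 2023); (8, 2017); (8, 2017); (8, 2021); (8, 2021); (8, 2022); (8, 2022); (8, 2023); (8, 2023)

INNER JOIN keeps only pairs where the ON condition holds.
Matching on t1.auth_id >= t2.auth_id.
- auth_id=6: 2 matching t2 row(s), so 2 row(s) emitted.
- auth_id=1: no matching t2 row, dropped.
- auth_id=8: 4 matching t2 row(s), so 4 row(s) emitted.
- auth_id=1: no matching t2 row, dropped.
- auth_id=8: 4 matching t2 row(s), so 4 row(s) emitted.
After projecting and ordering:
t1.auth_id | t2.year
6 | 2022
6 | 2023
8 | 2017
8 | 2017
8 | 2021
8 | 2021
8 | 2022
8 | 2022
8 | 2023
8 | 2023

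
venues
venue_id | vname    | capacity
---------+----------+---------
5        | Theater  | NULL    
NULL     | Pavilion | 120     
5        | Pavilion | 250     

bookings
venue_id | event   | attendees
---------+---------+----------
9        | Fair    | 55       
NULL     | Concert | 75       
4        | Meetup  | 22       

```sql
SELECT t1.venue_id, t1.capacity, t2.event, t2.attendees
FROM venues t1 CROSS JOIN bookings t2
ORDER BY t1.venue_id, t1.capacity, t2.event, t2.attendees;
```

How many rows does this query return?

9

CROSS JOIN pairs every row of `venues` with every row of `bookings`: 3 × 3 = 9 rows.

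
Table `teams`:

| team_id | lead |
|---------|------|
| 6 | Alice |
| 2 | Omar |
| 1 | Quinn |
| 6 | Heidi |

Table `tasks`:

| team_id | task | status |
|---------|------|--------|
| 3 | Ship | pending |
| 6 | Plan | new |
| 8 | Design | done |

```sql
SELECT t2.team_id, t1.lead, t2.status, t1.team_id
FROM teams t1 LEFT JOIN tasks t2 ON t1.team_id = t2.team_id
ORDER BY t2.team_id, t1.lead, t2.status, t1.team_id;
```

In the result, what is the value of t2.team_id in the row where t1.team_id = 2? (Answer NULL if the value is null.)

NULL

LEFT JOIN keeps every row from `teams`; unmatched rows get NULL for `tasks`'s columns.
Matching on t1.team_id = t2.team_id.
- t1[0] team_id=6 → 1 match(es) in t2 → 1 row(s).
- t1[1] team_id=2 → no match; kept with NULLs on the t2 side.
- t1[2] team_id=1 → no match; kept with NULLs on the t2 side.
- t1[3] team_id=6 → 1 match(es) in t2 → 1 row(s).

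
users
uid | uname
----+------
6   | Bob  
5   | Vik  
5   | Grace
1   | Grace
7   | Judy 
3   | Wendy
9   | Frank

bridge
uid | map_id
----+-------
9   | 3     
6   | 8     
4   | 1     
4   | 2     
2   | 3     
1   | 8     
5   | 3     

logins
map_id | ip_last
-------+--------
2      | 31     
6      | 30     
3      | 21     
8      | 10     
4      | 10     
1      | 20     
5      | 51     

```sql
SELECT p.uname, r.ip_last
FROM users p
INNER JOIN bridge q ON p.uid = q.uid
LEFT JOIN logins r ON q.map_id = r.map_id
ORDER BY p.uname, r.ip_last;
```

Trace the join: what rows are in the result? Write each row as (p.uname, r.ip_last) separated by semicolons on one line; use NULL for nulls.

Step 1 — p INNER JOIN q on uid → 5 row(s).
Then LEFT JOIN `logins r` on map_id: each of those 5 rows is kept; rows whose q.map_id has no match in r get NULL for r's columns.

(Bob, 10); (Frank, 21); (Grace, 10); (Grace, 21); (Vik, 21)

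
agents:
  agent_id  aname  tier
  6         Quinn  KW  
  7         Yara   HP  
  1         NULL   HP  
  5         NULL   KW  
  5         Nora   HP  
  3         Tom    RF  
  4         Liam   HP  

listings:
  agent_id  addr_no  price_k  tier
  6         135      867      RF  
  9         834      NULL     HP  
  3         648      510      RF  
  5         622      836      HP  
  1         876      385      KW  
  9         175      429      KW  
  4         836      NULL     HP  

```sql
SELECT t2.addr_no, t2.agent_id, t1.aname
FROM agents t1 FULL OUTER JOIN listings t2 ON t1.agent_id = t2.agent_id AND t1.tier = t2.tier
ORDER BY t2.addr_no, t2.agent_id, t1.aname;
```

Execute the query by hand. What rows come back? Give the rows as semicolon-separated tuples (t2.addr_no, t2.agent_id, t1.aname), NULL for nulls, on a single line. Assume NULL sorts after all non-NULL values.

(135, 6, NULL); (175, 9, NULL); (622, 5, Nora); (648, 3, Tom); (834, 9, NULL); (836, 4, Liam); (876, 1, NULL); (NULL, NULL, Quinn); (NULL, NULL, Yara); (NULL, NULL, NULL); (NULL, NULL, NULL)

FULL OUTER JOIN keeps every row from both sides; unmatched rows get NULL for the other side's columns.
Matching on t1.agent_id = t2.agent_id AND t1.tier = t2.tier.
Matched pairs: 3; unmatched t1 rows kept: 4; unmatched t2 rows kept: 4.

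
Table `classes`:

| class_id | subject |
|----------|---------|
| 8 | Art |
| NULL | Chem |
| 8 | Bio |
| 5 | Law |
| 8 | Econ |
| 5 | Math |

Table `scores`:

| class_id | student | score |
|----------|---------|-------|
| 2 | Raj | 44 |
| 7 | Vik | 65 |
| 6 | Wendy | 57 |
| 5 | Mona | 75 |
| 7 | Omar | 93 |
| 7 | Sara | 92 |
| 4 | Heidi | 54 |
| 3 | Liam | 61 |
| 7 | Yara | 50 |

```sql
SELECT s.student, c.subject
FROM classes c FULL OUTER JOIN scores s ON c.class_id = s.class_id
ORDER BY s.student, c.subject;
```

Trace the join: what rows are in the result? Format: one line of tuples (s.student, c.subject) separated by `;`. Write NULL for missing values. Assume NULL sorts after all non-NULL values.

(Heidi, NULL); (Liam, NULL); (Mona, Law); (Mona, Math); (Omar, NULL); (Raj, NULL); (Sara, NULL); (Vik, NULL); (Wendy, NULL); (Yara, NULL); (NULL, Art); (NULL, Bio); (NULL, Chem); (NULL, Econ)

FULL OUTER JOIN keeps every row from both sides; unmatched rows get NULL for the other side's columns.
Matching on c.class_id = s.class_id. A NULL in a compared column never satisfies the condition.
- class_id=8: no s row matches, row kept with s columns NULL.
- class_id=NULL: no s row matches, row kept with s columns NULL.
- class_id=8: no s row matches, row kept with s columns NULL.
- class_id=5: 1 matching s row(s), so 1 row(s) emitted.
- class_id=8: no s row matches, row kept with s columns NULL.
- class_id=5: 1 matching s row(s), so 1 row(s) emitted.
- 8 row(s) from s found no c partner → padded with NULL.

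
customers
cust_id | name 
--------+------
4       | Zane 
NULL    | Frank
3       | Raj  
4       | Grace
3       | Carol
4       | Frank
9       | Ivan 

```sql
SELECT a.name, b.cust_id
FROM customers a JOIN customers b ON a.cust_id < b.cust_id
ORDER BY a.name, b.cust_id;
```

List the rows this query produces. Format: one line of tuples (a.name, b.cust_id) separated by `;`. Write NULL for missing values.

(Carol, 4); (Carol, 4); (Carol, 4); (Carol, 9); (Frank, 9); (Grace, 9); (Raj, 4); (Raj, 4); (Raj, 4); (Raj, 9); (Zane, 9)

INNER JOIN keeps only pairs where the ON condition holds.
Matching on a.cust_id < b.cust_id. A NULL in a compared column never satisfies the condition.
- a row (cust_id=4): matches 1 b row(s) → 1 output row(s).
- a row (cust_id=NULL): no match → dropped.
- a row (cust_id=3): matches 4 b row(s) → 4 output row(s).
- a row (cust_id=4): matches 1 b row(s) → 1 output row(s).
- a row (cust_id=3): matches 4 b row(s) → 4 output row(s).
- a row (cust_id=4): matches 1 b row(s) → 1 output row(s).
- a row (cust_id=9): no match → dropped.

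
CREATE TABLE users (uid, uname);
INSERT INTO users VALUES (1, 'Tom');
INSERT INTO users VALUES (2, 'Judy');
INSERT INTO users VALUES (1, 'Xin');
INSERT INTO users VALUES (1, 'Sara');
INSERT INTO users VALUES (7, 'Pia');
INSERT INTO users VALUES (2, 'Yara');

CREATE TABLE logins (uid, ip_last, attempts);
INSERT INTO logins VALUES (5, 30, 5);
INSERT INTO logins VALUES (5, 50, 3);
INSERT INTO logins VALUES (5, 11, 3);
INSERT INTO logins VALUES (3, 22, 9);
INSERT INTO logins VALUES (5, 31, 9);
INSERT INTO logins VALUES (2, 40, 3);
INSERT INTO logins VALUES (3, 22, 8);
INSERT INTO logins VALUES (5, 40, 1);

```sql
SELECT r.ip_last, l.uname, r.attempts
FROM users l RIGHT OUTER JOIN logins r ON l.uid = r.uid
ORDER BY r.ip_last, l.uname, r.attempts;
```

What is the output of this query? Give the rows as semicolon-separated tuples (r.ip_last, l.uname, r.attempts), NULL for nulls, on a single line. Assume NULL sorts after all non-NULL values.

(11, NULL, 3); (22, NULL, 8); (22, NULL, 9); (30, NULL, 5); (31, NULL, 9); (40, Judy, 3); (40, Yara, 3); (40, NULL, 1); (50, NULL, 3)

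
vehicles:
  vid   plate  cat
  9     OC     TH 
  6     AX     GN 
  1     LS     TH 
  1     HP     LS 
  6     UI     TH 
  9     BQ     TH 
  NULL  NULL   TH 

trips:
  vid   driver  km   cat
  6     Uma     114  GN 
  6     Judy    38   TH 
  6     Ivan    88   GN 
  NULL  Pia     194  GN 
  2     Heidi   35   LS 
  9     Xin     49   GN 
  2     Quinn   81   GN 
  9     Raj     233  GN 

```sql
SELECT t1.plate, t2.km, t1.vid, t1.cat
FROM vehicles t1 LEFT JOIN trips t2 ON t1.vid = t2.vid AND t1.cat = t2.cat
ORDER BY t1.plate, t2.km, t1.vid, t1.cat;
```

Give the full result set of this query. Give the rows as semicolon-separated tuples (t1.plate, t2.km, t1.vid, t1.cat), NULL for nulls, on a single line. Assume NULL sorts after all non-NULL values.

(AX, 88, 6, GN); (AX, 114, 6, GN); (BQ, NULL, 9, TH); (HP, NULL, 1, LS); (LS, NULL, 1, TH); (OC, NULL, 9, TH); (UI, 38, 6, TH); (NULL, NULL, NULL, TH)

LEFT JOIN keeps every row from `vehicles`; unmatched rows get NULL for `trips`'s columns.
Matching on t1.vid = t2.vid AND t1.cat = t2.cat. A NULL in a compared column never satisfies the condition.
- t1 (vid=9, cat=TH) has no partner → padded with NULL.
- t1 (vid=6, cat=GN) pairs with 2 row(s) of t2.
- t1 (vid=1, cat=TH) has no partner → padded with NULL.
- t1 (vid=1, cat=LS) has no partner → padded with NULL.
- t1 (vid=6, cat=TH) pairs with 1 row(s) of t2.
- t1 (vid=9, cat=TH) has no partner → padded with NULL.
- t1 (vid=NULL, cat=TH) has no partner → padded with NULL.
After projecting and ordering:
t1.plate | t2.km | t1.vid | t1.cat
AX | 88 | 6 | GN
AX | 114 | 6 | GN
BQ | NULL | 9 | TH
HP | NULL | 1 | LS
LS | NULL | 1 | TH
OC | NULL | 9 | TH
UI | 38 | 6 | TH
NULL | NULL | NULL | TH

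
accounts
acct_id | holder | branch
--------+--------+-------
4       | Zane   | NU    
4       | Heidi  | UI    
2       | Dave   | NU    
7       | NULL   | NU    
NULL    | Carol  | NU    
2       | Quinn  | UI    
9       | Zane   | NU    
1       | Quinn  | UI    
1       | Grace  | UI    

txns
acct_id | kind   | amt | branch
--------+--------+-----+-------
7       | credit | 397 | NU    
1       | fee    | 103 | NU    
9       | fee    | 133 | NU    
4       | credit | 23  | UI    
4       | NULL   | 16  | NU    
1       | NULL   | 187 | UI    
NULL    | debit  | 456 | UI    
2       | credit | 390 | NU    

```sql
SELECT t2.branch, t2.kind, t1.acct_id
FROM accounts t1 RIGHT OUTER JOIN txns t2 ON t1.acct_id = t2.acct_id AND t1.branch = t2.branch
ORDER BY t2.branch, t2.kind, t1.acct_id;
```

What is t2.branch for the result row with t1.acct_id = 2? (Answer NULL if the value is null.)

RIGHT JOIN keeps every row from `txns`; unmatched rows get NULL for `accounts`'s columns.
Matching on t1.acct_id = t2.acct_id AND t1.branch = t2.branch. A NULL in a compared column never satisfies the condition.
- t1 row (acct_id=4, branch=NU): matches 1 t2 row(s) → 1 output row(s).
- t1 row (acct_id=4, branch=UI): matches 1 t2 row(s) → 1 output row(s).
- t1 row (acct_id=2, branch=NU): matches 1 t2 row(s) → 1 output row(s).
- t1 row (acct_id=7, branch=NU): matches 1 t2 row(s) → 1 output row(s).
- t1 row (acct_id=NULL, branch=NU): no match.
- t1 row (acct_id=2, branch=UI): no match.
- t1 row (acct_id=9, branch=NU): matches 1 t2 row(s) → 1 output row(s).
- t1 row (acct_id=1, branch=UI): matches 1 t2 row(s) → 1 output row(s).
- t1 row (acct_id=1, branch=UI): matches 1 t2 row(s) → 1 output row(s).
- plus 2 unmatched t2 row(s), each kept with NULL t1 columns.

NU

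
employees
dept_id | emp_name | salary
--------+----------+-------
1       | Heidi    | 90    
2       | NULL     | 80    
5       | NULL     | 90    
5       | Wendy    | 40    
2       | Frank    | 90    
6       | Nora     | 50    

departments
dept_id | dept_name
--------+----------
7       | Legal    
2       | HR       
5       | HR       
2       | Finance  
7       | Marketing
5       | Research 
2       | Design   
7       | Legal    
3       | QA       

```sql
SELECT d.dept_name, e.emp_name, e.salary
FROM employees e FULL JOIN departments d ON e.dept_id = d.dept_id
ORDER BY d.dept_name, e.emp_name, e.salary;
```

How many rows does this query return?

16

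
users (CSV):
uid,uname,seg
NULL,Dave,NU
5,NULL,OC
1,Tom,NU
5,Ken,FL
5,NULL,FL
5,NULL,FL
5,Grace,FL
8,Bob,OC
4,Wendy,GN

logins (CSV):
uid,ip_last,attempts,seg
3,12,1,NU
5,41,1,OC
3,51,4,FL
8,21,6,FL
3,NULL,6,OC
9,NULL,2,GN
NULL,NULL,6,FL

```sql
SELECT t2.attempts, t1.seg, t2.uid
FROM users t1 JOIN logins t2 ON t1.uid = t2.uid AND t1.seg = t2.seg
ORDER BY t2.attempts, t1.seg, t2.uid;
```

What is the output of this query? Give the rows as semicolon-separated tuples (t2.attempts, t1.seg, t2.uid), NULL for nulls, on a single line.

INNER JOIN keeps only pairs where the ON condition holds.
Matching on t1.uid = t2.uid AND t1.seg = t2.seg. A NULL in a compared column never satisfies the condition.
- t1 row (uid=NULL, seg=NU): no match → dropped.
- t1 row (uid=5, seg=OC): matches 1 t2 row(s) → 1 output row(s).
- t1 row (uid=1, seg=NU): no match → dropped.
- t1 row (uid=5, seg=FL): no match → dropped.
- t1 row (uid=5, seg=FL): no match → dropped.
- t1 row (uid=5, seg=FL): no match → dropped.
- t1 row (uid=5, seg=FL): no match → dropped.
- t1 row (uid=8, seg=OC): no match → dropped.
- t1 row (uid=4, seg=GN): no match → dropped.
After projecting and ordering:
t2.attempts | t1.seg | t2.uid
1 | OC | 5

(1, OC, 5)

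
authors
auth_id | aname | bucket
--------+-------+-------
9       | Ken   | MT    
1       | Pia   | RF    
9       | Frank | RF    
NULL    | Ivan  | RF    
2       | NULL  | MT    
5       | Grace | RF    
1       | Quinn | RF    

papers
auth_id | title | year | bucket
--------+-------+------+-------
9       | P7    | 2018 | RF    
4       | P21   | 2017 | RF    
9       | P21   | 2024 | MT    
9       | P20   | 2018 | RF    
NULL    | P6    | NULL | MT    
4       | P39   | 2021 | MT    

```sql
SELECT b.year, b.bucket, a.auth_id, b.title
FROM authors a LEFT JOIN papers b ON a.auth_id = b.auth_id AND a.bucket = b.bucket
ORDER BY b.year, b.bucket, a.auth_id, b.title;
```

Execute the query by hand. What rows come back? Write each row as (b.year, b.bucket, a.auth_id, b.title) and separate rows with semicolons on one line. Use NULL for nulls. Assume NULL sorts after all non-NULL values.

(2018, RF, 9, P20); (2018, RF, 9, P7); (2024, MT, 9, P21); (NULL, NULL, 1, NULL); (NULL, NULL, 1, NULL); (NULL, NULL, 2, NULL); (NULL, NULL, 5, NULL); (NULL, NULL, NULL, NULL)

LEFT JOIN keeps every row from `authors`; unmatched rows get NULL for `papers`'s columns.
Matching on a.auth_id = b.auth_id AND a.bucket = b.bucket. A NULL in a compared column never satisfies the condition.
- a (auth_id=9, bucket=MT) pairs with 1 row(s) of b.
- a (auth_id=1, bucket=RF) has no partner → padded with NULL.
- a (auth_id=9, bucket=RF) pairs with 2 row(s) of b.
- a (auth_id=NULL, bucket=RF) has no partner → padded with NULL.
- a (auth_id=2, bucket=MT) has no partner → padded with NULL.
- a (auth_id=5, bucket=RF) has no partner → padded with NULL.
- a (auth_id=1, bucket=RF) has no partner → padded with NULL.
After projecting and ordering:
b.year | b.bucket | a.auth_id | b.title
2018 | RF | 9 | P20
2018 | RF | 9 | P7
2024 | MT | 9 | P21
NULL | NULL | 1 | NULL
NULL | NULL | 1 | NULL
NULL | NULL | 2 | NULL
NULL | NULL | 5 | NULL
NULL | NULL | NULL | NULL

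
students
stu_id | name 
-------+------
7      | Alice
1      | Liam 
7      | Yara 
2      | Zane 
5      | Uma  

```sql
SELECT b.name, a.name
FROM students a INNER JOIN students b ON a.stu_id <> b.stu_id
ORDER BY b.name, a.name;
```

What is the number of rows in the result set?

18

INNER JOIN keeps only pairs where the ON condition holds.
Matching on a.stu_id <> b.stu_id.
- a (stu_id=7) pairs with 3 row(s) of b.
- a (stu_id=1) pairs with 4 row(s) of b.
- a (stu_id=7) pairs with 3 row(s) of b.
- a (stu_id=2) pairs with 4 row(s) of b.
- a (stu_id=5) pairs with 4 row(s) of b.
Total: 18 rows.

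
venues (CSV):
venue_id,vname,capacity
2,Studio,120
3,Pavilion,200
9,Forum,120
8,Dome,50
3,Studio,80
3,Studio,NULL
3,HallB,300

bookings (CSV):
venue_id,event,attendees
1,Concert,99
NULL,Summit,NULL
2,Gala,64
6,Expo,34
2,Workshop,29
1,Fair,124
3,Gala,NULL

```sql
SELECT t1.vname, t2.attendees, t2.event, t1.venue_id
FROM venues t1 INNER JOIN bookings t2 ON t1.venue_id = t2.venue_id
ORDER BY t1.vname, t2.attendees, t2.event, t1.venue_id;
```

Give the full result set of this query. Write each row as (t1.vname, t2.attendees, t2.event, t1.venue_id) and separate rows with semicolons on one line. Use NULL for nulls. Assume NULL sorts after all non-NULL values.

(HallB, NULL, Gala, 3); (Pavilion, NULL, Gala, 3); (Studio, 29, Workshop, 2); (Studio, 64, Gala, 2); (Studio, NULL, Gala, 3); (Studio, NULL, Gala, 3)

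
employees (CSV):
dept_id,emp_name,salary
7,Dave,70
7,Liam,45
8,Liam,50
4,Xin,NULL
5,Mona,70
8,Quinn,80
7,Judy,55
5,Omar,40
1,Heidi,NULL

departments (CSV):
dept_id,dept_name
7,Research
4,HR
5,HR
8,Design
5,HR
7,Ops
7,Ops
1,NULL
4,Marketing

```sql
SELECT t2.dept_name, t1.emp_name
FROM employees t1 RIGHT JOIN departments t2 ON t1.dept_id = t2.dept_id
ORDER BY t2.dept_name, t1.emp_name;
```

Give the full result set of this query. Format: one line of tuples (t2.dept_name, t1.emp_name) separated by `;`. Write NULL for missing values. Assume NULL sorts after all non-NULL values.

RIGHT JOIN keeps every row from `departments`; unmatched rows get NULL for `employees`'s columns.
Matching on t1.dept_id = t2.dept_id.
- t1[0] dept_id=7 → 3 match(es) in t2 → 3 row(s).
- t1[1] dept_id=7 → 3 match(es) in t2 → 3 row(s).
- t1[2] dept_id=8 → 1 match(es) in t2 → 1 row(s).
- t1[3] dept_id=4 → 2 match(es) in t2 → 2 row(s).
- t1[4] dept_id=5 → 2 match(es) in t2 → 2 row(s).
- t1[5] dept_id=8 → 1 match(es) in t2 → 1 row(s).
- t1[6] dept_id=7 → 3 match(es) in t2 → 3 row(s).
- t1[7] dept_id=5 → 2 match(es) in t2 → 2 row(s).
- t1[8] dept_id=1 → 1 match(es) in t2 → 1 row(s).
- every t2 row matched at least one t1 row.

(Design, Liam); (Design, Quinn); (HR, Mona); (HR, Mona); (HR, Omar); (HR, Omar); (HR, Xin); (Marketing, Xin); (Ops, Dave); (Ops, Dave); (Ops, Judy); (Ops, Judy); (Ops, Liam); (Ops, Liam); (Research, Dave); (Research, Judy); (Research, Liam); (NULL, Heidi)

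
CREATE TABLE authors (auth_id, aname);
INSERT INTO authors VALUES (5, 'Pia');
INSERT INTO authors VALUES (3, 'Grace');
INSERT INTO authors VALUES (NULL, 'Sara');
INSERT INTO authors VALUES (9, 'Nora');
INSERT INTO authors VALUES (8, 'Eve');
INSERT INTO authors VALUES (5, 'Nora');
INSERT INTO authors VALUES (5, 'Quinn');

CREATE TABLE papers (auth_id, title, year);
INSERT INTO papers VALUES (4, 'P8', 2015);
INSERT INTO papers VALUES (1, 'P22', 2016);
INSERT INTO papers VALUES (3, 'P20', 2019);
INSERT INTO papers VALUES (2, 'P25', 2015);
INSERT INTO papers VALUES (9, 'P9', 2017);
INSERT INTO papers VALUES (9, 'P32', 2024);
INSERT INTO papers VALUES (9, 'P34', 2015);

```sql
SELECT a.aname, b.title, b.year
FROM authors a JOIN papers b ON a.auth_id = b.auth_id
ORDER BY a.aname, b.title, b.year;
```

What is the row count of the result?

INNER JOIN keeps only pairs where the ON condition holds.
Matching on a.auth_id = b.auth_id. A NULL in a compared column never satisfies the condition.
- a row (auth_id=5): no match → dropped.
- a row (auth_id=3): matches 1 b row(s) → 1 output row(s).
- a row (auth_id=NULL): no match → dropped.
- a row (auth_id=9): matches 3 b row(s) → 3 output row(s).
- a row (auth_id=8): no match → dropped.
- a row (auth_id=5): no match → dropped.
- a row (auth_id=5): no match → dropped.
Total: 4 rows.

4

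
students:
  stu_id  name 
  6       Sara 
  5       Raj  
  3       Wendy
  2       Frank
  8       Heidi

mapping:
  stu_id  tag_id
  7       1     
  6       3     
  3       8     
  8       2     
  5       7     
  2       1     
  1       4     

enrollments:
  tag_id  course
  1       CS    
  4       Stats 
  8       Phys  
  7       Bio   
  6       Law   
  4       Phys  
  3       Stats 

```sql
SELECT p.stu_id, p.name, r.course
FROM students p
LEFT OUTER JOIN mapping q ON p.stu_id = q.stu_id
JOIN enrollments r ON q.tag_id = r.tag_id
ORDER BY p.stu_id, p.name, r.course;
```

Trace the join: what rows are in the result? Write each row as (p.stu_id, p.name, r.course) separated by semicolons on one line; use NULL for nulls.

(2, Frank, CS); (3, Wendy, Phys); (5, Raj, Bio); (6, Sara, Stats)

Joins associate left-to-right: students LEFT JOIN mapping on stu_id gives 5 intermediate row(s).
Then INNER JOIN `enrollments r` on tag_id: keep only rows whose q.tag_id appears in r.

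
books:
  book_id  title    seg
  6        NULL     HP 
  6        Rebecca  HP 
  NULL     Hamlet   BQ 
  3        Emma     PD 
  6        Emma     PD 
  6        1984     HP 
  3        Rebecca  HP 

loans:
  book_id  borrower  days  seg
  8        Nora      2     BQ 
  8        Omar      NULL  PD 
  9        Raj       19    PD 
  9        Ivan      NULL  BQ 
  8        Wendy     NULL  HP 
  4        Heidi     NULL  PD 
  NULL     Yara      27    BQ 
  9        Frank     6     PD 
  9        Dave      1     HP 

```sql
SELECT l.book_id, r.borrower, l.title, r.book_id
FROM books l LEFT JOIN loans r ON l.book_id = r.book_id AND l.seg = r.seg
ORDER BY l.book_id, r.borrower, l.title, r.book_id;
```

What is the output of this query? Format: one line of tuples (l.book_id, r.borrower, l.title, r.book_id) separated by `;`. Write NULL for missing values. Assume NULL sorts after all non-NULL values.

(3, NULL, Emma, NULL); (3, NULL, Rebecca, NULL); (6, NULL, 1984, NULL); (6, NULL, Emma, NULL); (6, NULL, Rebecca, NULL); (6, NULL, NULL, NULL); (NULL, NULL, Hamlet, NULL)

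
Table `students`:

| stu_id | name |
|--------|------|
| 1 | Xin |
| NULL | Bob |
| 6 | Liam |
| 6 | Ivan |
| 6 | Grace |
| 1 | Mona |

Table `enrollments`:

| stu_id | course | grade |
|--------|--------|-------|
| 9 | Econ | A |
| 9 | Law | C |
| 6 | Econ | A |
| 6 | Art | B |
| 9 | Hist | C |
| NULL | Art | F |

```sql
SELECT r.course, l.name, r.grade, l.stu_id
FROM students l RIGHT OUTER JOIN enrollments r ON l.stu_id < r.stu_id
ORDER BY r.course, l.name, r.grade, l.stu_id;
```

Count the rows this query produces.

20

RIGHT JOIN keeps every row from `enrollments`; unmatched rows get NULL for `students`'s columns.
Matching on l.stu_id < r.stu_id. A NULL in a compared column never satisfies the condition.
Matched pairs: 19; unmatched r rows kept: 1.
Total: 19 matched + 1 padded = 20 rows.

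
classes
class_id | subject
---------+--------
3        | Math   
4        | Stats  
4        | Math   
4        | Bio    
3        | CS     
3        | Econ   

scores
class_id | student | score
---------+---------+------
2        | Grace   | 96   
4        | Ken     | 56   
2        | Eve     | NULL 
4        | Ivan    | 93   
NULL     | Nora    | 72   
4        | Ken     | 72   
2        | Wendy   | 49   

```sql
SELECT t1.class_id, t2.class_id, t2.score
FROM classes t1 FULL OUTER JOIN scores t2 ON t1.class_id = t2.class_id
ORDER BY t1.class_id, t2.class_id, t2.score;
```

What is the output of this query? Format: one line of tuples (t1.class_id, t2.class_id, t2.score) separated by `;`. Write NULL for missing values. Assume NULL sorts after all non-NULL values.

(3, NULL, NULL); (3, NULL, NULL); (3, NULL, NULL); (4, 4, 56); (4, 4, 56); (4, 4, 56); (4, 4, 72); (4, 4, 72); (4, 4, 72); (4, 4, 93); (4, 4, 93); (4, 4, 93); (NULL, 2, 49); (NULL, 2, 96); (NULL, 2, NULL); (NULL, NULL, 72)

FULL OUTER JOIN keeps every row from both sides; unmatched rows get NULL for the other side's columns.
Matching on t1.class_id = t2.class_id. A NULL in a compared column never satisfies the condition.
Matched pairs: 9; unmatched t1 rows kept: 3; unmatched t2 rows kept: 4.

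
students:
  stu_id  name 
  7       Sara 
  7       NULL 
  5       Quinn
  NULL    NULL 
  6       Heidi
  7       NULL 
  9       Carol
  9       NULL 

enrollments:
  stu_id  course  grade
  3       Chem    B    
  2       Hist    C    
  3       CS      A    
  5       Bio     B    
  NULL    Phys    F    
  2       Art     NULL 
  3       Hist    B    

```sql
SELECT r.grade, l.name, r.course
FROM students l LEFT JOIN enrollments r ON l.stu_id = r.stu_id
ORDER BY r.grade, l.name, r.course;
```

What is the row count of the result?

LEFT JOIN keeps every row from `students`; unmatched rows get NULL for `enrollments`'s columns.
Matching on l.stu_id = r.stu_id. A NULL in a compared column never satisfies the condition.
- l (stu_id=7) has no partner → padded with NULL.
- l (stu_id=7) has no partner → padded with NULL.
- l (stu_id=5) pairs with 1 row(s) of r.
- l (stu_id=NULL) has no partner → padded with NULL.
- l (stu_id=6) has no partner → padded with NULL.
- l (stu_id=7) has no partner → padded with NULL.
- l (stu_id=9) has no partner → padded with NULL.
- l (stu_id=9) has no partner → padded with NULL.
Total: 1 matched + 7 padded = 8 rows.

8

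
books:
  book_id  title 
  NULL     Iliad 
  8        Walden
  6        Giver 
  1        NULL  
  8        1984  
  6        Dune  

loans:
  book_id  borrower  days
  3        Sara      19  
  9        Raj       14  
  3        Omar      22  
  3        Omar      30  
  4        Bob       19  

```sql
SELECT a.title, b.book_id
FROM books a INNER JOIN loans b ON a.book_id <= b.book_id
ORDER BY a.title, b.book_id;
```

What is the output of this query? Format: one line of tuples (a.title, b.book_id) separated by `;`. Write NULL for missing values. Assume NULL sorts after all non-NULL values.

(1984, 9); (Dune, 9); (Giver, 9); (Walden, 9); (NULL, 3); (NULL, 3); (NULL, 3); (NULL, 4); (NULL, 9)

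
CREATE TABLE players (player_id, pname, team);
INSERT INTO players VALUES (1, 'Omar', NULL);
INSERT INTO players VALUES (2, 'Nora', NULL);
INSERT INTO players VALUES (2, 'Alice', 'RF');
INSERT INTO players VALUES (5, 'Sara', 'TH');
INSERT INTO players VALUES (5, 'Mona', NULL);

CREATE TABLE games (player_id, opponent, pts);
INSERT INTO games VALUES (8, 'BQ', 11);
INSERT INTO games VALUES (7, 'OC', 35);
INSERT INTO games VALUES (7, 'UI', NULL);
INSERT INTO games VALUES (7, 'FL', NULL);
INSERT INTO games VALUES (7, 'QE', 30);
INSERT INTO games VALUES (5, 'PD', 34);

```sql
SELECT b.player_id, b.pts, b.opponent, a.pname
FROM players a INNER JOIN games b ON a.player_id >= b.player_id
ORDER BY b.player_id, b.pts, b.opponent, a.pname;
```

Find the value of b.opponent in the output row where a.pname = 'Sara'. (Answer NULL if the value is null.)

PD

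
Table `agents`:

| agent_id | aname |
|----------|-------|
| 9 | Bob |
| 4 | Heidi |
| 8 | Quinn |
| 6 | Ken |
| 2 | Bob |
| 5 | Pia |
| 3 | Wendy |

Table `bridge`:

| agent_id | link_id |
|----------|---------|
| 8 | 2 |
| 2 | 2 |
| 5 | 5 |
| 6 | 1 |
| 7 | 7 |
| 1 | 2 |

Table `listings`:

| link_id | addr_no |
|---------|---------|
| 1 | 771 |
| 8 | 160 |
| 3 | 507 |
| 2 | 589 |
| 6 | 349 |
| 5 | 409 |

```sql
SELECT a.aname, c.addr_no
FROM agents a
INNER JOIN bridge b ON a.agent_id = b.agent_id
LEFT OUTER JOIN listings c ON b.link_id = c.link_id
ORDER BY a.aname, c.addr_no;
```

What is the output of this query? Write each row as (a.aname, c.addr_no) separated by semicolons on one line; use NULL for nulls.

Joins associate left-to-right: agents INNER JOIN bridge on agent_id gives 4 intermediate row(s).
Then LEFT JOIN `listings c` on link_id: each of those 4 rows is kept; rows whose b.link_id has no match in c get NULL for c's columns.

(Bob, 589); (Ken, 771); (Pia, 409); (Quinn, 589)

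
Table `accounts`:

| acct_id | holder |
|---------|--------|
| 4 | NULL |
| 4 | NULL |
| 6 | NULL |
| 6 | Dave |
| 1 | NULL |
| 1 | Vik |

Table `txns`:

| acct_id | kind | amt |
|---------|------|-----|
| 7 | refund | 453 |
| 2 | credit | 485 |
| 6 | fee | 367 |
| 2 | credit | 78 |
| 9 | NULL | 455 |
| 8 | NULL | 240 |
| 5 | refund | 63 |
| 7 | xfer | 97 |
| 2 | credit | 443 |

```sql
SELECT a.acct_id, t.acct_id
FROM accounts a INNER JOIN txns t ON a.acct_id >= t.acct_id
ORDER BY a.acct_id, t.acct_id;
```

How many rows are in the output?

INNER JOIN keeps only pairs where the ON condition holds.
Matching on a.acct_id >= t.acct_id.
Matched pairs: 16.
Total: 16 rows.

16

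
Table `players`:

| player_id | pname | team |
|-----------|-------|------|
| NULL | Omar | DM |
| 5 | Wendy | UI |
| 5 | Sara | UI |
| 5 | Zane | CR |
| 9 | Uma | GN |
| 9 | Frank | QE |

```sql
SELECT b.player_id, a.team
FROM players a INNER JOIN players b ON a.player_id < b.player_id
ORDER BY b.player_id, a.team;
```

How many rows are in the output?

INNER JOIN keeps only pairs where the ON condition holds.
Matching on a.player_id < b.player_id. A NULL in a compared column never satisfies the condition.
Matched pairs: 6.
Total: 6 rows.

6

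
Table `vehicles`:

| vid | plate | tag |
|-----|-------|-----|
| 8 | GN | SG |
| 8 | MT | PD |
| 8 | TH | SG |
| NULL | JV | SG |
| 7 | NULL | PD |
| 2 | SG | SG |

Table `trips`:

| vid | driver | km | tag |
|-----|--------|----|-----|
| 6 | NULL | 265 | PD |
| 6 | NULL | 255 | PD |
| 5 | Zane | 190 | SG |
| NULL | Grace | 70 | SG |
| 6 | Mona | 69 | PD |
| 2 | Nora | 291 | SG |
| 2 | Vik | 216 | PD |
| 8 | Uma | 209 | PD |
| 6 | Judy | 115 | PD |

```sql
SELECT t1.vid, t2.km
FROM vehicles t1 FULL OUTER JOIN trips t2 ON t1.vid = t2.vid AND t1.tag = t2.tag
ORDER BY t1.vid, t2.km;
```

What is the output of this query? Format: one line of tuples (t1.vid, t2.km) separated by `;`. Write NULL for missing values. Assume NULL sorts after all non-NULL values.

(2, 291); (7, NULL); (8, 209); (8, NULL); (8, NULL); (NULL, 69); (NULL, 70); (NULL, 115); (NULL, 190); (NULL, 216); (NULL, 255); (NULL, 265); (NULL, NULL)

FULL OUTER JOIN keeps every row from both sides; unmatched rows get NULL for the other side's columns.
Matching on t1.vid = t2.vid AND t1.tag = t2.tag. A NULL in a compared column never satisfies the condition.
- t1 row (vid=8, tag=SG): no match → kept, t2 columns NULL.
- t1 row (vid=8, tag=PD): matches 1 t2 row(s) → 1 output row(s).
- t1 row (vid=8, tag=SG): no match → kept, t2 columns NULL.
- t1 row (vid=NULL, tag=SG): no match → kept, t2 columns NULL.
- t1 row (vid=7, tag=PD): no match → kept, t2 columns NULL.
- t1 row (vid=2, tag=SG): matches 1 t2 row(s) → 1 output row(s).
- plus 7 unmatched t2 row(s), each kept with NULL t1 columns.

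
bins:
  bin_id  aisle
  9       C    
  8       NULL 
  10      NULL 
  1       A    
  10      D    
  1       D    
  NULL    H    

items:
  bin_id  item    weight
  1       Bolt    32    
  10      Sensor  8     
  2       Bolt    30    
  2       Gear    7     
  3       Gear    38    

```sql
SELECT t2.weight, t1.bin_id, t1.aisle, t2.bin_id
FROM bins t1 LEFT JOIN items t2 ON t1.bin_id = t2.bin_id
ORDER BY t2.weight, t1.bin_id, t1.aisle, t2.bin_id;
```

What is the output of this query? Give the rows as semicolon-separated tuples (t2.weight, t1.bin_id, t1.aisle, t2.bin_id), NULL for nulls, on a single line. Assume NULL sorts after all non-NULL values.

(8, 10, D, 10); (8, 10, NULL, 10); (32, 1, A, 1); (32, 1, D, 1); (NULL, 8, NULL, NULL); (NULL, 9, C, NULL); (NULL, NULL, H, NULL)

LEFT JOIN keeps every row from `bins`; unmatched rows get NULL for `items`'s columns.
Matching on t1.bin_id = t2.bin_id. A NULL in a compared column never satisfies the condition.
- t1 row (bin_id=9): no match → kept, t2 columns NULL.
- t1 row (bin_id=8): no match → kept, t2 columns NULL.
- t1 row (bin_id=10): matches 1 t2 row(s) → 1 output row(s).
- t1 row (bin_id=1): matches 1 t2 row(s) → 1 output row(s).
- t1 row (bin_id=10): matches 1 t2 row(s) → 1 output row(s).
- t1 row (bin_id=1): matches 1 t2 row(s) → 1 output row(s).
- t1 row (bin_id=NULL): no match → kept, t2 columns NULL.
After projecting and ordering:
t2.weight | t1.bin_id | t1.aisle | t2.bin_id
8 | 10 | D | 10
8 | 10 | NULL | 10
32 | 1 | A | 1
32 | 1 | D | 1
NULL | 8 | NULL | NULL
NULL | 9 | C | NULL
NULL | NULL | H | NULL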